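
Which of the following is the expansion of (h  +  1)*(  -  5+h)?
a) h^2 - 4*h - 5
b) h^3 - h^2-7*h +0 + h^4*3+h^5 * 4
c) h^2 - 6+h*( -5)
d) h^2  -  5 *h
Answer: a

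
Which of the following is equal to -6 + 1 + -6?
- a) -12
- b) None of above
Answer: b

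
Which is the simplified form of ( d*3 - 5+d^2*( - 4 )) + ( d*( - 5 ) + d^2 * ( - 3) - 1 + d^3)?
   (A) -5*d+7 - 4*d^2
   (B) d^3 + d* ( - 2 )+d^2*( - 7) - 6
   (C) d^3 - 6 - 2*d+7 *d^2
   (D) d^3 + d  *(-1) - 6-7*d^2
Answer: B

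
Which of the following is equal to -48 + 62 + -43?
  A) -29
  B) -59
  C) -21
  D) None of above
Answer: A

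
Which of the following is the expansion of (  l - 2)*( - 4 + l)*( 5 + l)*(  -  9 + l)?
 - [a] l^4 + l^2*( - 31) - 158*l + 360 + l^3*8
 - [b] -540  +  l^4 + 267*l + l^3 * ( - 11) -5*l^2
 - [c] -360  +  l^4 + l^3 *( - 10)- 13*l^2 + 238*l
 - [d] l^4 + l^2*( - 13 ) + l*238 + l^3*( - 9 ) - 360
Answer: c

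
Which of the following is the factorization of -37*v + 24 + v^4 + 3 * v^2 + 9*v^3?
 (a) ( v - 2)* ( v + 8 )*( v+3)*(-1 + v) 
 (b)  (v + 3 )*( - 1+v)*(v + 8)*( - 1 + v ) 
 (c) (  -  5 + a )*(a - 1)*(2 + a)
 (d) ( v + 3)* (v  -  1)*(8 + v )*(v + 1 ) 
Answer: b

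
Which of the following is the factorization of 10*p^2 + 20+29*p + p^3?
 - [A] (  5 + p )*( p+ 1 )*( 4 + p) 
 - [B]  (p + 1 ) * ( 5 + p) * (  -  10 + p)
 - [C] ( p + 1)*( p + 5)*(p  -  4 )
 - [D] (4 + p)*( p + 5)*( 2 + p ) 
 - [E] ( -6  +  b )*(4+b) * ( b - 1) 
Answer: A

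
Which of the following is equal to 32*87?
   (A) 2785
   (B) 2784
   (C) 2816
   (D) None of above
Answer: B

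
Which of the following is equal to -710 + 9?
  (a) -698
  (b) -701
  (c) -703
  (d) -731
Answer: b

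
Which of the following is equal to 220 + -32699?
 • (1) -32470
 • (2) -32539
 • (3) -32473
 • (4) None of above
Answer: 4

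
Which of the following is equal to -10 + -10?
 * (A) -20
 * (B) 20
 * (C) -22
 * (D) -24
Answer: A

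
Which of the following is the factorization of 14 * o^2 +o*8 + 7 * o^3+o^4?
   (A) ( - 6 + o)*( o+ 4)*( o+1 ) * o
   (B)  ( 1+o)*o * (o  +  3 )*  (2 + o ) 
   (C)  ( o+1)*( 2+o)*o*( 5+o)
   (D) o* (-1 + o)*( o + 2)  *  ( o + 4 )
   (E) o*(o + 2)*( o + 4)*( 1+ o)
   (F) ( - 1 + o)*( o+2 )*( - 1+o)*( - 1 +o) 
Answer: E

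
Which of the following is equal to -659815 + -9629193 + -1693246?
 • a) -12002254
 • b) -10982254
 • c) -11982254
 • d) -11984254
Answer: c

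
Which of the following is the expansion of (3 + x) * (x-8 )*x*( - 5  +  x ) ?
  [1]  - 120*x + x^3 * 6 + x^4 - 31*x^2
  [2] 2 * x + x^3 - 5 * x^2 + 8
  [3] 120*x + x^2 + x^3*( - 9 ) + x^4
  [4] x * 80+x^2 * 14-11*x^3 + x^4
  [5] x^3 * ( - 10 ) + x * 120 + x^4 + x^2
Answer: 5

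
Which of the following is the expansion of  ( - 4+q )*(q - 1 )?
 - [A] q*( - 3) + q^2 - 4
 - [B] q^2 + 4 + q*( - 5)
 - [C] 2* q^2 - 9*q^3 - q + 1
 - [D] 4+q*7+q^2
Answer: B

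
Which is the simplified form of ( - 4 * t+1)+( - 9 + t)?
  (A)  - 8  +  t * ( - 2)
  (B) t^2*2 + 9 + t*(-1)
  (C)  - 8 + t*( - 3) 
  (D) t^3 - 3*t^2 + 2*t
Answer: C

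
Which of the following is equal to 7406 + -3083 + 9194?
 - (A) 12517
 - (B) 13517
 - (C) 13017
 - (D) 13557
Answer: B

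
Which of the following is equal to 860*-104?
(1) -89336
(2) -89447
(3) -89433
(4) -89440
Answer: 4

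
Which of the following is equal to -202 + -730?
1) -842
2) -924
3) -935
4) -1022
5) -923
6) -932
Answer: 6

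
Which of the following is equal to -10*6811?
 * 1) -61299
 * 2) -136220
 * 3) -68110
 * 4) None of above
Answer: 3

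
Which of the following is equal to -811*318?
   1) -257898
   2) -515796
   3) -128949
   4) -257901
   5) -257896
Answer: 1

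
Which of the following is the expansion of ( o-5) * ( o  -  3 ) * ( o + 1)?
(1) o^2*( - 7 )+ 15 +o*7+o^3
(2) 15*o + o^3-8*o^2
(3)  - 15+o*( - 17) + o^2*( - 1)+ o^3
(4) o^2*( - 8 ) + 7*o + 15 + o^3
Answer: 1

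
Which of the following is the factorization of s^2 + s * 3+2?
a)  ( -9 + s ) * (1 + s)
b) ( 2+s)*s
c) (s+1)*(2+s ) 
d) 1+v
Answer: c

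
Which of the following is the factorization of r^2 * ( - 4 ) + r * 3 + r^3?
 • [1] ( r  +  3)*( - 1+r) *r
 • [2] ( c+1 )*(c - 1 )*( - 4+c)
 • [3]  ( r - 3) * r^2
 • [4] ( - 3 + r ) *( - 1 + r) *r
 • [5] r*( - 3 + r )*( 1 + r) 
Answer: 4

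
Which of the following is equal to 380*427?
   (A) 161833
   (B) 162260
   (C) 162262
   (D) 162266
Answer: B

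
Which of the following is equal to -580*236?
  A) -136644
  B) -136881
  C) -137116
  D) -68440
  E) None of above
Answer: E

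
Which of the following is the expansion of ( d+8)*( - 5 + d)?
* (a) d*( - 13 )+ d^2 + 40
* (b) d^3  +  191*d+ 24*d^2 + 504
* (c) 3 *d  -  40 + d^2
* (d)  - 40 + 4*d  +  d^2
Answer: c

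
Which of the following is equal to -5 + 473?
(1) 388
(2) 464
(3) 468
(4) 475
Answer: 3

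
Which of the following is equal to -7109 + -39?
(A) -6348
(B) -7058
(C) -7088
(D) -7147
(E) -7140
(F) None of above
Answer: F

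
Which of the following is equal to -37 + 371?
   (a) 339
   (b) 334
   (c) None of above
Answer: b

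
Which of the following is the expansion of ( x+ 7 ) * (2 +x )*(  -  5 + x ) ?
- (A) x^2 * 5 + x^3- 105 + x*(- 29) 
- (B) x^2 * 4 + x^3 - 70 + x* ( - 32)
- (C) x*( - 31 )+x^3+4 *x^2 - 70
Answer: C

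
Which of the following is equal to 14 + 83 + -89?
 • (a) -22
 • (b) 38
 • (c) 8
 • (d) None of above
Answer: c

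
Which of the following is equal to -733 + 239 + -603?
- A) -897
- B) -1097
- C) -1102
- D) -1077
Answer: B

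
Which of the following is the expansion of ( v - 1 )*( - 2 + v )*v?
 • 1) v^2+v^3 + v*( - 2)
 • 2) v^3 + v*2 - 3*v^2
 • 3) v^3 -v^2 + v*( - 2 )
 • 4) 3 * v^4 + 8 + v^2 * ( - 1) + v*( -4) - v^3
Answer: 2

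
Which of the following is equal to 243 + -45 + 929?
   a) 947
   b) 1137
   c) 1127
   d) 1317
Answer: c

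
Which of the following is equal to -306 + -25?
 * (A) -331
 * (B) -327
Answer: A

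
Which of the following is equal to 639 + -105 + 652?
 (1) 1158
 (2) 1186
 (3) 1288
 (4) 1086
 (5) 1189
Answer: 2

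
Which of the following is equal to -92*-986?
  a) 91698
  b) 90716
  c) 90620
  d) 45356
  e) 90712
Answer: e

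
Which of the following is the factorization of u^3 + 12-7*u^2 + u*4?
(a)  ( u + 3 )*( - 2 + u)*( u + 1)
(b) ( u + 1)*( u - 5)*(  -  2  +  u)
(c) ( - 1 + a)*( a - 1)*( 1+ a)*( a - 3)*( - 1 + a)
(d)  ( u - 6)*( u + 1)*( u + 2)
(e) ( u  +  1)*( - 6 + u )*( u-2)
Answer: e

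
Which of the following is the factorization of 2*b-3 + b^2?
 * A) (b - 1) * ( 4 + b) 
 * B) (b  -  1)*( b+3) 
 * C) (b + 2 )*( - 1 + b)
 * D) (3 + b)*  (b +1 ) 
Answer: B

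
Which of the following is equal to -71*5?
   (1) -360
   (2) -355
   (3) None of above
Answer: 2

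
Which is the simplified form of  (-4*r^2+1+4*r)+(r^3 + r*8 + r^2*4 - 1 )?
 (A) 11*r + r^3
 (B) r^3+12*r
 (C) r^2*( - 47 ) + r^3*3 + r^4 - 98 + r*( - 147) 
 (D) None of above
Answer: B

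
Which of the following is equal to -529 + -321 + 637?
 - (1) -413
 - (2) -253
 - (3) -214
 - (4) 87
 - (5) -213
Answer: 5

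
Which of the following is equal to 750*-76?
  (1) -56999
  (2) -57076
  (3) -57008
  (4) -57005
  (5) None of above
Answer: 5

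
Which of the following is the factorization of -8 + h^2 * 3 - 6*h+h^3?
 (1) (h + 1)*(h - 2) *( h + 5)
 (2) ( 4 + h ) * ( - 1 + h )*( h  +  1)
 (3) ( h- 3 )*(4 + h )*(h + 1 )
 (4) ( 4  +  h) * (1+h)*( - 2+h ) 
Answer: 4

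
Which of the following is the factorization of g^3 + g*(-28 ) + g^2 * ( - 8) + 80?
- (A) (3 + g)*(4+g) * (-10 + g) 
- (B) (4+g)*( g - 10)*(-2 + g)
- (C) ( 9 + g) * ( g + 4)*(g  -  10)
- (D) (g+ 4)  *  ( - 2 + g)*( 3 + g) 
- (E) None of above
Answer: B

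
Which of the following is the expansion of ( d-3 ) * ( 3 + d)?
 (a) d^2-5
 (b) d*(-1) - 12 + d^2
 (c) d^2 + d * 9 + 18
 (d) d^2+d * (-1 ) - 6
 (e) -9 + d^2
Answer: e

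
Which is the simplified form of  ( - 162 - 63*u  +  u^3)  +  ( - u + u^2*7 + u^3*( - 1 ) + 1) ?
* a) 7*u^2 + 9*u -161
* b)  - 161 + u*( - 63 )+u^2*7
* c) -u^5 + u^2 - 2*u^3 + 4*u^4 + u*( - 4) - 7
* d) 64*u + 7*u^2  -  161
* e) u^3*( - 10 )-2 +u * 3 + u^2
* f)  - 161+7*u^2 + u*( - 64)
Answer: f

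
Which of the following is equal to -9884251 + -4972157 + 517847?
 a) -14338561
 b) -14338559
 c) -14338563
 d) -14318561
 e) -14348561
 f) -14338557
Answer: a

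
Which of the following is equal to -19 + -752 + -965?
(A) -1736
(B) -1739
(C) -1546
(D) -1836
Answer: A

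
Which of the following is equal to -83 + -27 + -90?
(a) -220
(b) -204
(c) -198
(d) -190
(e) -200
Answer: e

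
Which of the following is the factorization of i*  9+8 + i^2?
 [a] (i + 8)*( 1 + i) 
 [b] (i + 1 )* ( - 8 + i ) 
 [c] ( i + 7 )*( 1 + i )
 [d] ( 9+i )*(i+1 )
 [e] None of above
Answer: a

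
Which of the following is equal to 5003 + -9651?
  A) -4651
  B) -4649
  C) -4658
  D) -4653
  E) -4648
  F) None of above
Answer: E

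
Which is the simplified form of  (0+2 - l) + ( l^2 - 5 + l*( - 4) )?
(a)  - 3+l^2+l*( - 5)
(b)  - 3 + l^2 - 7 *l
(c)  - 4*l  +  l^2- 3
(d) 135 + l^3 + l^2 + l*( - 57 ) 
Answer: a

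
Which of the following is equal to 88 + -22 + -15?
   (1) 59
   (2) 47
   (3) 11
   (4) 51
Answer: 4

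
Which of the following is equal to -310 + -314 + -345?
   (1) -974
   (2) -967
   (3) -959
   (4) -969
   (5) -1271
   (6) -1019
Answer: 4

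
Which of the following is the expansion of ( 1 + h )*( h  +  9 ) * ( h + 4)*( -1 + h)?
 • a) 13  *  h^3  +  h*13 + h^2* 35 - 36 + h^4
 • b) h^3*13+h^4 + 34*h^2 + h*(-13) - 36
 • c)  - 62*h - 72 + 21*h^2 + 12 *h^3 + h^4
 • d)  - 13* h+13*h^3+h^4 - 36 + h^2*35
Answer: d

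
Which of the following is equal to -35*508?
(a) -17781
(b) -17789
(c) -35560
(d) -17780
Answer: d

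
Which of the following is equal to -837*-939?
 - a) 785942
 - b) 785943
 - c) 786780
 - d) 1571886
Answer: b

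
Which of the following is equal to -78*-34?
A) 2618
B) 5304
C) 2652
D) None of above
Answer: C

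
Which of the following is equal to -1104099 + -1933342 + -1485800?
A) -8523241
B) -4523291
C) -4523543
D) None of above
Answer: D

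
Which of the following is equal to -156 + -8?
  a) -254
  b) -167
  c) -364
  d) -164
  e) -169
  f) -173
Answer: d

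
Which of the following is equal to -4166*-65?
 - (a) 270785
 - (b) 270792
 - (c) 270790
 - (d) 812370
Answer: c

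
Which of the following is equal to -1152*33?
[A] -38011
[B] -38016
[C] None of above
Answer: B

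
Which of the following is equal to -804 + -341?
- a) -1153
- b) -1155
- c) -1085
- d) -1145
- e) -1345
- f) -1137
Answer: d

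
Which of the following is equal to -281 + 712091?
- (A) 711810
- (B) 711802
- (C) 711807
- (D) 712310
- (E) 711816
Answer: A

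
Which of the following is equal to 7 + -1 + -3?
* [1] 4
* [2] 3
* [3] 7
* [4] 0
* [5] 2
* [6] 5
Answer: 2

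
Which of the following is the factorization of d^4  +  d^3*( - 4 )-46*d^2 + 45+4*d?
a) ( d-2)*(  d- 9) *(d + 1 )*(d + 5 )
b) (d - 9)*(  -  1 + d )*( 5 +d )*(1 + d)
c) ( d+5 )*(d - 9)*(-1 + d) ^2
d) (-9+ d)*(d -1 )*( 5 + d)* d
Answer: b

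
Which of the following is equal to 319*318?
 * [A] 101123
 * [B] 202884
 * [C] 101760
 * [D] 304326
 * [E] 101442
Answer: E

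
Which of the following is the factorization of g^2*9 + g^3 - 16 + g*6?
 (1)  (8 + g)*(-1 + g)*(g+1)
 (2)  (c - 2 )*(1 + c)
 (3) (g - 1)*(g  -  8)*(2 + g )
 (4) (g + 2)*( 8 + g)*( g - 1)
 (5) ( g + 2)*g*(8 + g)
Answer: 4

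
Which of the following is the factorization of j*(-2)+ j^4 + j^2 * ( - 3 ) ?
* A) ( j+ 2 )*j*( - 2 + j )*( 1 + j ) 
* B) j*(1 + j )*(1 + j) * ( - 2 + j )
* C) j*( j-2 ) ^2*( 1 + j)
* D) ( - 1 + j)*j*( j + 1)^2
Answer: B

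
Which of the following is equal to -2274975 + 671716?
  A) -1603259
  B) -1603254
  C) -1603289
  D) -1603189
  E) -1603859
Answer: A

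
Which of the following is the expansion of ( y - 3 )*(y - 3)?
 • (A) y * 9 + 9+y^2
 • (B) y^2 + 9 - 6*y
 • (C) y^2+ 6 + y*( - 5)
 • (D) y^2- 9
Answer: B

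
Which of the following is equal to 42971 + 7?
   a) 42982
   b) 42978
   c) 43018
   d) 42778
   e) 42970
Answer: b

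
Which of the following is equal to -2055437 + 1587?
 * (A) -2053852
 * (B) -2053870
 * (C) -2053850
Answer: C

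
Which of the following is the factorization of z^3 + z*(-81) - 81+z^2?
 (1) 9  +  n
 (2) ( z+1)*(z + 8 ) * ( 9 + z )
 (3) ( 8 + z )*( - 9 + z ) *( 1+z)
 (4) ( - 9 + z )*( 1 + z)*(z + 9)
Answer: 4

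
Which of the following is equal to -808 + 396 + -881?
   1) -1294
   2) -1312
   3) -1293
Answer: 3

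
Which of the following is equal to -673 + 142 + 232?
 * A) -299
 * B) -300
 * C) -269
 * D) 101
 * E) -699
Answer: A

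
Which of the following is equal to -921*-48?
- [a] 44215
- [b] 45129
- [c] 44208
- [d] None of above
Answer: c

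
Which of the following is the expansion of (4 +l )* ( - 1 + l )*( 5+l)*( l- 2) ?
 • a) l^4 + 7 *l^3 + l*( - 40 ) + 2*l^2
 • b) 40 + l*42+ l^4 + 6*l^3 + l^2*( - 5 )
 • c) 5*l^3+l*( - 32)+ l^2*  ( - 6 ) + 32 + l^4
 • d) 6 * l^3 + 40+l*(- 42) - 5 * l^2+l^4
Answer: d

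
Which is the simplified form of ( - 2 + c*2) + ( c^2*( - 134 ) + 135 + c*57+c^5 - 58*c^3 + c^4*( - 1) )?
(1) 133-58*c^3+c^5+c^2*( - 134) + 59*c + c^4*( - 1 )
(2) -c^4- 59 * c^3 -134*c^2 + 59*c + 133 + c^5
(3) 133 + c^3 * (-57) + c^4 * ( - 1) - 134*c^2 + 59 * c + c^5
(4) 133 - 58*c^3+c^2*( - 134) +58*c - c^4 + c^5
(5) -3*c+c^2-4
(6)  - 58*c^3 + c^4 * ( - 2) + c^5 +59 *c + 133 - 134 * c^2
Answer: 1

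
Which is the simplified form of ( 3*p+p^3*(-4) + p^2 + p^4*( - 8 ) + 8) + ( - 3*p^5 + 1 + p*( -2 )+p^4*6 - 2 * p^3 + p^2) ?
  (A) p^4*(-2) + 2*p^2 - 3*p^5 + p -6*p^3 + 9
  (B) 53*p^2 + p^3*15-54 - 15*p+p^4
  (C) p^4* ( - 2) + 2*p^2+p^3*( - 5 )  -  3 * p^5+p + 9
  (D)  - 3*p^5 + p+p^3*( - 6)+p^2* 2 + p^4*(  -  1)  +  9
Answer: A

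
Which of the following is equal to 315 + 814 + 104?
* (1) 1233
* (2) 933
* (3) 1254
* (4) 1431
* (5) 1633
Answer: 1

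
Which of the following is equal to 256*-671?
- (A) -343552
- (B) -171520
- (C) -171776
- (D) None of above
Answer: C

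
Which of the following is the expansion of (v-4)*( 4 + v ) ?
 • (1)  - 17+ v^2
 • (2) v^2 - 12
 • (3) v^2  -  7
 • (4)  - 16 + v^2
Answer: 4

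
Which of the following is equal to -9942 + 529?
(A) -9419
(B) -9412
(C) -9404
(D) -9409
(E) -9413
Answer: E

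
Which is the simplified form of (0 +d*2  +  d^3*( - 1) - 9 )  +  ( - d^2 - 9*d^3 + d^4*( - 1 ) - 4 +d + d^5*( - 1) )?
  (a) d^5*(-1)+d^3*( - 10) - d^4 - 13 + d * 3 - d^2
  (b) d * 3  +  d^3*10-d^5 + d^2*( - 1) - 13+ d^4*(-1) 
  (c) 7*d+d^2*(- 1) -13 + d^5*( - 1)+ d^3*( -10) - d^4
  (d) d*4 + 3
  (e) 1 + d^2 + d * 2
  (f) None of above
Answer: a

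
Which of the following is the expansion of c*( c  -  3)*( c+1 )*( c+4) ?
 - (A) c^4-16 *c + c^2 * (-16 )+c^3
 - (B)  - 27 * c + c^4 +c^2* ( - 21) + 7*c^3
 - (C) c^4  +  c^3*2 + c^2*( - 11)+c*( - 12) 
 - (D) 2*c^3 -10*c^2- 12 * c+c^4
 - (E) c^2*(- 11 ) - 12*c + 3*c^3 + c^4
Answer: C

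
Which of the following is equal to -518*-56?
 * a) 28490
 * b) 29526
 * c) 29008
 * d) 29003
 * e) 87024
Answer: c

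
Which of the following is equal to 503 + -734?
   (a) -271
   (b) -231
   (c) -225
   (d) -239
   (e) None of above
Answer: b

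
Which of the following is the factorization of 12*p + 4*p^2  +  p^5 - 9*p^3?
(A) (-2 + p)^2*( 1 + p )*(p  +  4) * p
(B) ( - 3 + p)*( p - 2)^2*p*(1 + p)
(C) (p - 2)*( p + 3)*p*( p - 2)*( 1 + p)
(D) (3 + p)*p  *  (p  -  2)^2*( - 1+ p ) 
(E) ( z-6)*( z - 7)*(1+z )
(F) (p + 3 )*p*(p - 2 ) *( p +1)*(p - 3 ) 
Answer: C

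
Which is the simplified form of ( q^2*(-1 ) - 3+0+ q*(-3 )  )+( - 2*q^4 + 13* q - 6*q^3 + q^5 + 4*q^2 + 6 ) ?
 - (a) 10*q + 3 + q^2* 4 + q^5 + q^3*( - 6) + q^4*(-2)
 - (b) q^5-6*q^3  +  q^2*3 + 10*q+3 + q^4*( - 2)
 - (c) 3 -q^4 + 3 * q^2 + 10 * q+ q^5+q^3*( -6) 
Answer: b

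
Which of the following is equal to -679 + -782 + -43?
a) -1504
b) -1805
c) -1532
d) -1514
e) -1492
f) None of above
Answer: a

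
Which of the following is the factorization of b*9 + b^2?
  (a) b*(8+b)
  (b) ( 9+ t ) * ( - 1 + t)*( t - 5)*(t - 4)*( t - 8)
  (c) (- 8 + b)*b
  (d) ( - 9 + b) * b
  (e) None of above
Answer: e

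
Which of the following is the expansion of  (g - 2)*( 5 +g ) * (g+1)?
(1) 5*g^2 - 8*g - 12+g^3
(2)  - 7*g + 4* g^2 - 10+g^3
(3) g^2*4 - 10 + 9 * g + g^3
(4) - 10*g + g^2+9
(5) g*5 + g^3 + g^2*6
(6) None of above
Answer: 2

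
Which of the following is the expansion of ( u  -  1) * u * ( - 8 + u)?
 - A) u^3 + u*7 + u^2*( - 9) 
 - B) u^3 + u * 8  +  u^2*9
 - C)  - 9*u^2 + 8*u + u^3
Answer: C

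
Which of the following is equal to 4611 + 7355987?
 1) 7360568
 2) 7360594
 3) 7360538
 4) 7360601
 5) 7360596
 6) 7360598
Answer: 6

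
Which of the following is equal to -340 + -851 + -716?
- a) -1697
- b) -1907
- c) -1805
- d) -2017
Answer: b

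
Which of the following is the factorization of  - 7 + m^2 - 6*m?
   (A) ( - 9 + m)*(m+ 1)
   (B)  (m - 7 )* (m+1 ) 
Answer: B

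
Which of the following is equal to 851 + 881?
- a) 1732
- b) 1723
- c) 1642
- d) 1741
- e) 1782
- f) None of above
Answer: a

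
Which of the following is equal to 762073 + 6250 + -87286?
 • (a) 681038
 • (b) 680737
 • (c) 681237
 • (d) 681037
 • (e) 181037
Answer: d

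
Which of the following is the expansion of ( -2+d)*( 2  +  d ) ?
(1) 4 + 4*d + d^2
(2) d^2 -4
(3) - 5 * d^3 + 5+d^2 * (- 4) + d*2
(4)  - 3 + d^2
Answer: 2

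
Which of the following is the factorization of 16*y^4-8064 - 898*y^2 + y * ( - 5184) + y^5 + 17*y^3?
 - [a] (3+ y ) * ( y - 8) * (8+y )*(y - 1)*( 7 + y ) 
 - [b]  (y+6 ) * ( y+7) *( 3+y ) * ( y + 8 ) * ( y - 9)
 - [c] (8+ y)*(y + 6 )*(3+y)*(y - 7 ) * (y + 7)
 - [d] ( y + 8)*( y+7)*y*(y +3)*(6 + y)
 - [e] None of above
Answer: e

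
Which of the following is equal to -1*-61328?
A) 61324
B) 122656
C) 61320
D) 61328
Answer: D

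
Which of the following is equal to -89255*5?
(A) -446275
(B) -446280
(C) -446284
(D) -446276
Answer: A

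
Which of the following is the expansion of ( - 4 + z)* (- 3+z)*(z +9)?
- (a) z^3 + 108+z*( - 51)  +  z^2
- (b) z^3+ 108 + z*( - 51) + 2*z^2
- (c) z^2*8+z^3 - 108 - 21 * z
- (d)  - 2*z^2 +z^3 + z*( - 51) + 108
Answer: b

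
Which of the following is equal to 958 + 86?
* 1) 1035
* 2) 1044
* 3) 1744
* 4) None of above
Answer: 2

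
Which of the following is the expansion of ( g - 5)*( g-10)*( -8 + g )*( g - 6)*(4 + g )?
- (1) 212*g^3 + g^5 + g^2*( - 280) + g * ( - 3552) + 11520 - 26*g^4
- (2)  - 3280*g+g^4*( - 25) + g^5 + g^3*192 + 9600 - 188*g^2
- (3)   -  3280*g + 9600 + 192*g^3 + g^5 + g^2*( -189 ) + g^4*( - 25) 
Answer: 2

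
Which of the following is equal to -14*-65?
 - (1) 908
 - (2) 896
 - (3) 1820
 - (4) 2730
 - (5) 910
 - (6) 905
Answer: 5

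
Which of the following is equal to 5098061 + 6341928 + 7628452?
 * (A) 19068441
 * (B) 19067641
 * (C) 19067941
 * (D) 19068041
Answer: A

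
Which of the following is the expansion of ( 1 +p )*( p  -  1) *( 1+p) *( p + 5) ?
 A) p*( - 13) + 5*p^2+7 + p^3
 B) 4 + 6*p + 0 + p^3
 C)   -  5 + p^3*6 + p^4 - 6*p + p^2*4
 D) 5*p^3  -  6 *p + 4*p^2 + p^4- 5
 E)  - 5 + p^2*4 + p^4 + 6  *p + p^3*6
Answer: C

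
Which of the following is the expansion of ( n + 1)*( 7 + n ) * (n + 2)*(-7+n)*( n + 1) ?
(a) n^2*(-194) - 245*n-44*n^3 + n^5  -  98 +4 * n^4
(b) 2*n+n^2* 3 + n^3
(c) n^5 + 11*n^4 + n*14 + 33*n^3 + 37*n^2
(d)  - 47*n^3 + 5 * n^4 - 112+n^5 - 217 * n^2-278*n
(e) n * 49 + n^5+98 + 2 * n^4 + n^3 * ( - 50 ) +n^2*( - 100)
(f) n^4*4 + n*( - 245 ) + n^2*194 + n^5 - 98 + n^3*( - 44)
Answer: a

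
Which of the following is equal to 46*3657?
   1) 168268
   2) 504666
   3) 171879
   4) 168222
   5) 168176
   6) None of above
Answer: 4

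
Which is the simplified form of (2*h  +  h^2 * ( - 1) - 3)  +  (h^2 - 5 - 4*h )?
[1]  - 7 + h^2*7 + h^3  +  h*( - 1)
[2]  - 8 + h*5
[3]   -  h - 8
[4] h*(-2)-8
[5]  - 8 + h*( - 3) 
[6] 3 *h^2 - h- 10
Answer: 4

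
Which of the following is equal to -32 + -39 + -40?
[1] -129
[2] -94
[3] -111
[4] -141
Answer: 3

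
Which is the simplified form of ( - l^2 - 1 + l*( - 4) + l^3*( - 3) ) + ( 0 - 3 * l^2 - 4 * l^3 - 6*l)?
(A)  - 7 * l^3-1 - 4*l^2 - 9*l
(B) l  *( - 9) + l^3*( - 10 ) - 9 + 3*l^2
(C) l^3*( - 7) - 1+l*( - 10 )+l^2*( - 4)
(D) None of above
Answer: C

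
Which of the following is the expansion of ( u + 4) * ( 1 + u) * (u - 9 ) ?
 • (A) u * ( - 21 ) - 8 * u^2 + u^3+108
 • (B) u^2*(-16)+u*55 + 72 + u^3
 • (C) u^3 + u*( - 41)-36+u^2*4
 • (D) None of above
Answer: D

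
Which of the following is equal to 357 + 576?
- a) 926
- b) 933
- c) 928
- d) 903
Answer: b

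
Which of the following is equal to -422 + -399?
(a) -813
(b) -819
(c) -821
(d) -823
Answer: c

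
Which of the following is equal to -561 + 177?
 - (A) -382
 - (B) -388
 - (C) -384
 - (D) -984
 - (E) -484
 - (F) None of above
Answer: C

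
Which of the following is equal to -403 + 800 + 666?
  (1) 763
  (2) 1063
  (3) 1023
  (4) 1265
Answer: 2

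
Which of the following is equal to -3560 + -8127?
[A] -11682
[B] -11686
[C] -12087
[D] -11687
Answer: D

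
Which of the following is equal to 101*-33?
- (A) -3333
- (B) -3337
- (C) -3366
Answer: A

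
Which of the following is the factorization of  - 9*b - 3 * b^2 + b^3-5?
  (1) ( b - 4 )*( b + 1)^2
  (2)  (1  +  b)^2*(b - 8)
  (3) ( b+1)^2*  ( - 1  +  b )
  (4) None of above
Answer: 4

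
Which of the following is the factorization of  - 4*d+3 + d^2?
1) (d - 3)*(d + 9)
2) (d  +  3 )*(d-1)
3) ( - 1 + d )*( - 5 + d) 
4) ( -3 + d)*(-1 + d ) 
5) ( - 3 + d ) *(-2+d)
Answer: 4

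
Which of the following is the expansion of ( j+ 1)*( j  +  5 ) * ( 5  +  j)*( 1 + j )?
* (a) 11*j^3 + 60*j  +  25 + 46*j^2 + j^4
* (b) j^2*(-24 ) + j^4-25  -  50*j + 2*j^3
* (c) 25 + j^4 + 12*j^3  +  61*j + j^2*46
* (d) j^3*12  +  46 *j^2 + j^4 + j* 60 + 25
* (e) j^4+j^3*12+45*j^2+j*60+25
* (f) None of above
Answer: d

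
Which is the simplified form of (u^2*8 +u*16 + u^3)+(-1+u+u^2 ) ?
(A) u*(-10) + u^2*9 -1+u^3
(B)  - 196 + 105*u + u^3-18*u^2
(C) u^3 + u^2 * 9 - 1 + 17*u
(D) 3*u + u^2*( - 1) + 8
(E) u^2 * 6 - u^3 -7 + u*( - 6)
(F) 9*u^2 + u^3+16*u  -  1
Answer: C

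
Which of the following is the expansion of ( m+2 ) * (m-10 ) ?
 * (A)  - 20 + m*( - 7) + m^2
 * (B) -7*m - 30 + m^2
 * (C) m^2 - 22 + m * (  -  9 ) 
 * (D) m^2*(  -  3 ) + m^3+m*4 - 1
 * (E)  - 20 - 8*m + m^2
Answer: E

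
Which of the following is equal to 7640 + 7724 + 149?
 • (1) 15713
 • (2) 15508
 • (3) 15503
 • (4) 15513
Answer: 4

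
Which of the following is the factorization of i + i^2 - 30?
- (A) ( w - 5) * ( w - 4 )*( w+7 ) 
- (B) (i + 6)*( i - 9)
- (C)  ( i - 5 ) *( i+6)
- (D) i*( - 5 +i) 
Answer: C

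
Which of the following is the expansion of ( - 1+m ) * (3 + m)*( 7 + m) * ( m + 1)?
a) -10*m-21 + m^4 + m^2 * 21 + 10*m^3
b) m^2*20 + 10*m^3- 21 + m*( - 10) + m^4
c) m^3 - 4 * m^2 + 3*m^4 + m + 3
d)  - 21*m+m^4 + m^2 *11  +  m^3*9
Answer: b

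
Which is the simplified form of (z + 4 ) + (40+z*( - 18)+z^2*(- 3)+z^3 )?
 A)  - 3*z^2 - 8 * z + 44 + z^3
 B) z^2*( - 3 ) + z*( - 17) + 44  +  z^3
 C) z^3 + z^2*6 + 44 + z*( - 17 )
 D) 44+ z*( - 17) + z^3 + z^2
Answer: B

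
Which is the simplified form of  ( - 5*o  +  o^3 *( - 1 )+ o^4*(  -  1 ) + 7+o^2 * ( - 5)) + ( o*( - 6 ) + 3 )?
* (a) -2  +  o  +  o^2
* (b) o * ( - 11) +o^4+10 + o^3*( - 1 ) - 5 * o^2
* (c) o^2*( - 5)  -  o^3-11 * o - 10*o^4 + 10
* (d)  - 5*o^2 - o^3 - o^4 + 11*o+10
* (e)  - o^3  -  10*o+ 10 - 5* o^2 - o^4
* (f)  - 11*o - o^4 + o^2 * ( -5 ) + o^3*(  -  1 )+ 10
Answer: f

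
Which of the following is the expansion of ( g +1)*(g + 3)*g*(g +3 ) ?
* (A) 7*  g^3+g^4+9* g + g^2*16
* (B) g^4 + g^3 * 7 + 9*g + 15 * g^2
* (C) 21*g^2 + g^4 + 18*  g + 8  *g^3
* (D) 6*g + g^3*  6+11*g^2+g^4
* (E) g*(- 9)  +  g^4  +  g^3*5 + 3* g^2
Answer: B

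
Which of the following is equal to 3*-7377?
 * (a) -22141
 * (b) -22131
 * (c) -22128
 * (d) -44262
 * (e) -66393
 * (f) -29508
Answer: b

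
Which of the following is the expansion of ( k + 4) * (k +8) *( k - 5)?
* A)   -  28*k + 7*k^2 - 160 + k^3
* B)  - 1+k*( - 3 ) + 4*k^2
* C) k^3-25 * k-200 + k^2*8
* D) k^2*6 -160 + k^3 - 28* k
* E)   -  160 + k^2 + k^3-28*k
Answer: A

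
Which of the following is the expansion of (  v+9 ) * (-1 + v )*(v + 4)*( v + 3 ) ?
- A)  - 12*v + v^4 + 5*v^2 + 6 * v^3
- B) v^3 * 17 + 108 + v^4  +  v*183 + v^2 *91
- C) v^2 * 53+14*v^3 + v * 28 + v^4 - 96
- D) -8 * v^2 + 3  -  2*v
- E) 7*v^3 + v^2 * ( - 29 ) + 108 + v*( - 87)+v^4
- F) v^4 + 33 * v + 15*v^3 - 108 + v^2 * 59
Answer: F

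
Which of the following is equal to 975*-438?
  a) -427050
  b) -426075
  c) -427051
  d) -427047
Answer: a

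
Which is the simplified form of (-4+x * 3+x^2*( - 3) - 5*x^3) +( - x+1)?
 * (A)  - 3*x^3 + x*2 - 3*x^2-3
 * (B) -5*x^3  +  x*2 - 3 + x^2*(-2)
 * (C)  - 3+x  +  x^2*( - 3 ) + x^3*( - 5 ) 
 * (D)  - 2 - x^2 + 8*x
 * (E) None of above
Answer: E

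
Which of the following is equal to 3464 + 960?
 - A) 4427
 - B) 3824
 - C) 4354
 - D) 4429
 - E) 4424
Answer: E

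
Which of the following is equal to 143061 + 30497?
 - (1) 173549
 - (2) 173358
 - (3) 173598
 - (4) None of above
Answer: 4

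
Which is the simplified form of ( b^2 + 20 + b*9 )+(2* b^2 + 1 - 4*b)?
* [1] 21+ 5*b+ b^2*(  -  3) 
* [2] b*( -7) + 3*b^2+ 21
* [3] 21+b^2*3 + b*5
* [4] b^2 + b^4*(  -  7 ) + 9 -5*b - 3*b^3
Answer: 3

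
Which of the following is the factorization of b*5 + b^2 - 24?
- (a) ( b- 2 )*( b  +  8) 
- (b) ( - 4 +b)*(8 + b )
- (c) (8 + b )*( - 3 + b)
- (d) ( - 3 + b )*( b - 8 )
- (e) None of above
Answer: c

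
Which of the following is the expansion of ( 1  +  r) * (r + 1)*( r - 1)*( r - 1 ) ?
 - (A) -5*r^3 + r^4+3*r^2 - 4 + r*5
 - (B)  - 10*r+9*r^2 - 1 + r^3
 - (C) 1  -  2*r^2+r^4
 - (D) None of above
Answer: C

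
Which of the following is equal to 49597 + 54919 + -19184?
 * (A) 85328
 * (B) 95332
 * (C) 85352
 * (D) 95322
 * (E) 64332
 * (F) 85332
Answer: F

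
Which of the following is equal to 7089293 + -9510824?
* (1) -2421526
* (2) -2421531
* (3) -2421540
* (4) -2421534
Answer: 2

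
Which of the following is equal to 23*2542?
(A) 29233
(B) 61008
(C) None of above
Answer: C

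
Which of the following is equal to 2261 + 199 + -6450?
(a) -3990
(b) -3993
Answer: a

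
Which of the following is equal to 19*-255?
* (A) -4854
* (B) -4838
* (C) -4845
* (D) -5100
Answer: C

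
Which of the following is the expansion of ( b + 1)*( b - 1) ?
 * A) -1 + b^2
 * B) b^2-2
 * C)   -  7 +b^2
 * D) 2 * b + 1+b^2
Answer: A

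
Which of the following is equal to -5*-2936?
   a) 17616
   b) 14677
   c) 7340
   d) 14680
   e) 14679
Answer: d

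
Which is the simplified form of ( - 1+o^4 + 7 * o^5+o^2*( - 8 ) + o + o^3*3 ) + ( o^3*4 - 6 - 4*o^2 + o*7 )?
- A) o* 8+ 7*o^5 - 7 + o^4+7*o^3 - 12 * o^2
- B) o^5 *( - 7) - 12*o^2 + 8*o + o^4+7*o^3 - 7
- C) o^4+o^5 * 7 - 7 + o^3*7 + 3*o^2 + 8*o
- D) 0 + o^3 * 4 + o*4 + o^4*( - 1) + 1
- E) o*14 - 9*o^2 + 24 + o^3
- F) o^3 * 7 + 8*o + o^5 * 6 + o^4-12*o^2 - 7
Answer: A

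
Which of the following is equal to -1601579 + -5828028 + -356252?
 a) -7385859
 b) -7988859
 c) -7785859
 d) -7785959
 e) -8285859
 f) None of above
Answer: c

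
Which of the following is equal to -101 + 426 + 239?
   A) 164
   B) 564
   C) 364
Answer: B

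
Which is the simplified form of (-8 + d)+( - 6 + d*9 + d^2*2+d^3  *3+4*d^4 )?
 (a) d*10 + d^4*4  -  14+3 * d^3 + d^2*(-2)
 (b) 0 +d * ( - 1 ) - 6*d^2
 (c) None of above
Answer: c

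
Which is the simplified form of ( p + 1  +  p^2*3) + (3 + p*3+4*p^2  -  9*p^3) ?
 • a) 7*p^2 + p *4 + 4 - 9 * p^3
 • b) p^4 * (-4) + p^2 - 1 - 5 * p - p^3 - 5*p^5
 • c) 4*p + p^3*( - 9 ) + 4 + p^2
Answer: a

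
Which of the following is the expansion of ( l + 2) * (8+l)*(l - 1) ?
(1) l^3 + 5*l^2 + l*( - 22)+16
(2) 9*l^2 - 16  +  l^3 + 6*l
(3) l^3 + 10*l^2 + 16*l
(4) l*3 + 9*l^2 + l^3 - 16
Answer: 2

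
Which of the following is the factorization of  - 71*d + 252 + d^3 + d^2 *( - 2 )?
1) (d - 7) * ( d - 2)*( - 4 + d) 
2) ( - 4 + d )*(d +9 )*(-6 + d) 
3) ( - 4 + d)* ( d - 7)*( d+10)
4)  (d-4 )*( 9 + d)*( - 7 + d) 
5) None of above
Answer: 4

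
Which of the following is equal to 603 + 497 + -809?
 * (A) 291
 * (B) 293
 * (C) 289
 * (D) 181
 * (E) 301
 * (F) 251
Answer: A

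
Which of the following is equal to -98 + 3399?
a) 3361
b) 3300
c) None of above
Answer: c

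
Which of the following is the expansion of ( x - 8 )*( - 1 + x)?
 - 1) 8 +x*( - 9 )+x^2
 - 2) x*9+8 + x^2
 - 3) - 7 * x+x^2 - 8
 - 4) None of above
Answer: 1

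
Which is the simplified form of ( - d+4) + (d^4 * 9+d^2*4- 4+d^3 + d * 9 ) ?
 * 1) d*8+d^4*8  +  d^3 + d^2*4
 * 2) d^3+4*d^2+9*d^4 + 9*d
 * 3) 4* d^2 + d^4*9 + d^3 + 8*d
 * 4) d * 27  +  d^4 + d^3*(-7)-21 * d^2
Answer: 3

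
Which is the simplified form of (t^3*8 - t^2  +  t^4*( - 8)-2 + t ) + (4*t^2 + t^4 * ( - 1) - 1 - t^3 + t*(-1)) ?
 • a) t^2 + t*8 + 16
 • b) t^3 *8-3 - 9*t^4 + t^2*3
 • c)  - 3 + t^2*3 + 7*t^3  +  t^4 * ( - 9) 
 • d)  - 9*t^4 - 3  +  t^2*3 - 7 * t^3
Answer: c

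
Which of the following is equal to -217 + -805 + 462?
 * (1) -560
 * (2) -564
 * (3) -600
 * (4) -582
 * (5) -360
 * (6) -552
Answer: 1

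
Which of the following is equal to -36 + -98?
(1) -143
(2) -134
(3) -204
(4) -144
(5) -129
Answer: 2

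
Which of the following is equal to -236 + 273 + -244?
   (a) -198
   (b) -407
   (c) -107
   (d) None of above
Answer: d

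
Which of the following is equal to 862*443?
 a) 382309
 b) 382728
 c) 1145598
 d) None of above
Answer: d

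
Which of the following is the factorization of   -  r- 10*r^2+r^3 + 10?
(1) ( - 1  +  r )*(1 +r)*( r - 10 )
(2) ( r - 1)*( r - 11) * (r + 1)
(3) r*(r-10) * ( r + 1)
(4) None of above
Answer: 1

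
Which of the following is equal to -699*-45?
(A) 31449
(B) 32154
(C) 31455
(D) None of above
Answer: C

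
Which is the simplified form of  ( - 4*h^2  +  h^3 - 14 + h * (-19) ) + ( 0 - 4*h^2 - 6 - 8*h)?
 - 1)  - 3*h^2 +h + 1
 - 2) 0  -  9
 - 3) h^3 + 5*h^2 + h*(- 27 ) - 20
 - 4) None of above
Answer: 4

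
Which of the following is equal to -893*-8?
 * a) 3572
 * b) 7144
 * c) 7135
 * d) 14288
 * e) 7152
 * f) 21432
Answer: b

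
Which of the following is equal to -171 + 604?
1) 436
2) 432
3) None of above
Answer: 3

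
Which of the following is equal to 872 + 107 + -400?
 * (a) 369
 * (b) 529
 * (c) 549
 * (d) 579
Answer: d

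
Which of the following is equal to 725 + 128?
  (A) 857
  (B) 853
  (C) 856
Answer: B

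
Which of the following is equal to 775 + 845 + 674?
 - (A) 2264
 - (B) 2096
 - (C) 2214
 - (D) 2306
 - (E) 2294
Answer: E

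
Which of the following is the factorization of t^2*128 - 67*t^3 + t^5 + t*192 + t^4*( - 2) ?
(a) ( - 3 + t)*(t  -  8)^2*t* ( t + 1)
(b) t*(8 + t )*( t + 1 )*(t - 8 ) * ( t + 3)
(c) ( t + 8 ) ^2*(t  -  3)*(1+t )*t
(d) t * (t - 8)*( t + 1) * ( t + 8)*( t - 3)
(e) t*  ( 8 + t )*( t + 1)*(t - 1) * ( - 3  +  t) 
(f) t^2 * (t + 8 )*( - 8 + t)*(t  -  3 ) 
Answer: d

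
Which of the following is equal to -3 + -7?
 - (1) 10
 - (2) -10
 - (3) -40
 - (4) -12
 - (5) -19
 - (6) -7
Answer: 2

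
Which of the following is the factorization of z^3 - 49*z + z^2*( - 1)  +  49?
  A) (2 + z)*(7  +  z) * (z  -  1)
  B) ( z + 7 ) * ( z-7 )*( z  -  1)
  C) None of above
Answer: B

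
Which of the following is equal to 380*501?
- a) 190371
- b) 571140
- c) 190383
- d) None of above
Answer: d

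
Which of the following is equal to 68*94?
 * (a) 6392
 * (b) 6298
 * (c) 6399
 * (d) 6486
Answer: a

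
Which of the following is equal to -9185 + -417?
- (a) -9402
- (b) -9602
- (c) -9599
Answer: b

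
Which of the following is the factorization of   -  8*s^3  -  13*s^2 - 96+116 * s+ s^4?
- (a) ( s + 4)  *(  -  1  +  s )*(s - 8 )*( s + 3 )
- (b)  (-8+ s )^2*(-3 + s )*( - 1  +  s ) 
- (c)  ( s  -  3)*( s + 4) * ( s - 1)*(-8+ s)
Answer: c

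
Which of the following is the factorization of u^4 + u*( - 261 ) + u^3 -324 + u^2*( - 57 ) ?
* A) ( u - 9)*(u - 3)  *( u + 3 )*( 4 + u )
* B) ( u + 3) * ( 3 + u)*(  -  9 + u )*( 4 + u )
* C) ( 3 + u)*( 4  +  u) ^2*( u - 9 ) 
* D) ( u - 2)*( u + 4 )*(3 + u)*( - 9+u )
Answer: B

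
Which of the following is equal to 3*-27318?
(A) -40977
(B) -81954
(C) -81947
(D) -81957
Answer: B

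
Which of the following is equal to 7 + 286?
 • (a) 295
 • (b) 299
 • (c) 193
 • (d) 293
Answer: d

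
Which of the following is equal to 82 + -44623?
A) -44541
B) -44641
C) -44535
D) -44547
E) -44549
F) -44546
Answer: A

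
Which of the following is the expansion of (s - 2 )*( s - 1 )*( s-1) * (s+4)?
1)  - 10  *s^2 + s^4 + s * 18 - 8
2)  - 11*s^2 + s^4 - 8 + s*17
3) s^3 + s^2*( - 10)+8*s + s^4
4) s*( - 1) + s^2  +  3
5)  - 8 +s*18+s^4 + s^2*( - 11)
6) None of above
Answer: 5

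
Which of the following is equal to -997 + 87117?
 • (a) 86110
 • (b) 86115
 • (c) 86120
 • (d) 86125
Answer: c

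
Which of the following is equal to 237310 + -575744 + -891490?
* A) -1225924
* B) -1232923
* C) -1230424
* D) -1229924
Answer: D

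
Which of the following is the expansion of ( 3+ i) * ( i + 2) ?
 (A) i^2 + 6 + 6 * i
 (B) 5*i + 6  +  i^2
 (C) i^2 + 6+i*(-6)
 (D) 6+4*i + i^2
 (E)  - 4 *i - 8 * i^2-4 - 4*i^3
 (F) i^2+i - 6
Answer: B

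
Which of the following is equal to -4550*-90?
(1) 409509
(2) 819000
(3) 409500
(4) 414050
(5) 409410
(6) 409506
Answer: 3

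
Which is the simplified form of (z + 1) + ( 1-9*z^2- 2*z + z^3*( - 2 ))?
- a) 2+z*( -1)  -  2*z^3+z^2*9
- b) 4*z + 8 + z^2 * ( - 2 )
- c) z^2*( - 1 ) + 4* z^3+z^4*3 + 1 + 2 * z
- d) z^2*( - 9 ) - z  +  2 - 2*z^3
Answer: d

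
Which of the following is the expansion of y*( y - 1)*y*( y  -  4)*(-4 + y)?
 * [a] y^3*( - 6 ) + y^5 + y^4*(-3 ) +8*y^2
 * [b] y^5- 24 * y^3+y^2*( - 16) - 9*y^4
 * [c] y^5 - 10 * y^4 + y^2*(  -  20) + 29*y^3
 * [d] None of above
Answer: d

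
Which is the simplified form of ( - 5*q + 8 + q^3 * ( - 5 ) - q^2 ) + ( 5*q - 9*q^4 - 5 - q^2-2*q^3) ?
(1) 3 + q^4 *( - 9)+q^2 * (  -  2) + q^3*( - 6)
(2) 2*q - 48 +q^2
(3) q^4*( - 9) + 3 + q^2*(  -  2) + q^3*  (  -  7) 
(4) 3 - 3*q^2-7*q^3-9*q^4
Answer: 3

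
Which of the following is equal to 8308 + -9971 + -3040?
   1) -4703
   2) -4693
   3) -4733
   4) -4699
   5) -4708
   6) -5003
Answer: 1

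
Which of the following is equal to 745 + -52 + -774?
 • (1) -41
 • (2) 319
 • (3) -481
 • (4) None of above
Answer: 4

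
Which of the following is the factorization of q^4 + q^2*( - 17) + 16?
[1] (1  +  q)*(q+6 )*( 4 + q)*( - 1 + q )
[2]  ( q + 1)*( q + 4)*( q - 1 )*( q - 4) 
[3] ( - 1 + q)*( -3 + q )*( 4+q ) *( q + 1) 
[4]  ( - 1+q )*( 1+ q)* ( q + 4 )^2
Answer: 2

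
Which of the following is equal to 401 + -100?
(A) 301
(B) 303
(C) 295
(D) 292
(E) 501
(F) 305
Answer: A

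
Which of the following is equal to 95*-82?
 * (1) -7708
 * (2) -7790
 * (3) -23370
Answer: 2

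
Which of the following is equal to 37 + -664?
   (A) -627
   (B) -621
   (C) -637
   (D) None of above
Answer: A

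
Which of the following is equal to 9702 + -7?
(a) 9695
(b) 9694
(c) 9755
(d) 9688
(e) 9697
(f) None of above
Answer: a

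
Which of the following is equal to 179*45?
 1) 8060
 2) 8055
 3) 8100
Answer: 2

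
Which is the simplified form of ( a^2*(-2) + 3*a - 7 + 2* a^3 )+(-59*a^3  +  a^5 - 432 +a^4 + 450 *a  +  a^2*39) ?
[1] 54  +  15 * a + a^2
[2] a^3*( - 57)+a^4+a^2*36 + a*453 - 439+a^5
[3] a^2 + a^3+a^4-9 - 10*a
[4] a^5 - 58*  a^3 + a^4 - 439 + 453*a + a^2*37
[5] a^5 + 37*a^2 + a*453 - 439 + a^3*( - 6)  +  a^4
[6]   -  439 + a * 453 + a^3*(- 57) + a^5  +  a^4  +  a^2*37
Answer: 6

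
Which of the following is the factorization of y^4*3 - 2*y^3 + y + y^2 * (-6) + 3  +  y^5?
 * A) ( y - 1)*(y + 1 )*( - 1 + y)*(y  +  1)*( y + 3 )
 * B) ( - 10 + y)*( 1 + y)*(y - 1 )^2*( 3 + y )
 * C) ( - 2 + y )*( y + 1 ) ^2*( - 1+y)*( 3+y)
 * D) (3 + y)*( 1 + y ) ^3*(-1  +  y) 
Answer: A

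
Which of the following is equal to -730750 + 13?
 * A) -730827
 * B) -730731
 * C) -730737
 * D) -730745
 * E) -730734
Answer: C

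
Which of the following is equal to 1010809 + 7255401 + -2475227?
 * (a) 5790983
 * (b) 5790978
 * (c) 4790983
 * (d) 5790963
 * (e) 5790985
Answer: a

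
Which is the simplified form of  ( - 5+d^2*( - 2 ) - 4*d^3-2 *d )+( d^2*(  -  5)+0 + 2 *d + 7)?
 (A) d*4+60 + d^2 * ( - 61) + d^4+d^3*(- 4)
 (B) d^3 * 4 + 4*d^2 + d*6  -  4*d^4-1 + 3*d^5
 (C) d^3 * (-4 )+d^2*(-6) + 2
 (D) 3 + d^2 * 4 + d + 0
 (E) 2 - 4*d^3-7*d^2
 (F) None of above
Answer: E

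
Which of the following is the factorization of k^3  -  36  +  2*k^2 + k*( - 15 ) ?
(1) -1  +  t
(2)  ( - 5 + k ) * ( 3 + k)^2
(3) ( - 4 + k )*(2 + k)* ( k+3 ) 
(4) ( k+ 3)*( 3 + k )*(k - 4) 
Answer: 4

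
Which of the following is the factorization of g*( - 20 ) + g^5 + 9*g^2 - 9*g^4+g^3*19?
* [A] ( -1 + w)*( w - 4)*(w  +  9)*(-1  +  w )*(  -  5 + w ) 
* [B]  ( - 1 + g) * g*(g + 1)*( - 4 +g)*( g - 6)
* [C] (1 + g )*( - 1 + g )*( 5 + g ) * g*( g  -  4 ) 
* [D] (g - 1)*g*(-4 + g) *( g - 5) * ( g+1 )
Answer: D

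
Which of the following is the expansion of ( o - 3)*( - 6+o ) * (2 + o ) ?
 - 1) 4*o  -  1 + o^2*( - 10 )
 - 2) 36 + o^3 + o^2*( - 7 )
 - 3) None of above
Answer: 2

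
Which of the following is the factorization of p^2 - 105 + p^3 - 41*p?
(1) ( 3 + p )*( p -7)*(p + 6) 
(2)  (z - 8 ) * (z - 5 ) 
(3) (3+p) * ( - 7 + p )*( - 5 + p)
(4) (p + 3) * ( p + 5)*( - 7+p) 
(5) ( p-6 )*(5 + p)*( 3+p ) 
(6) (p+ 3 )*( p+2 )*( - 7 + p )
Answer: 4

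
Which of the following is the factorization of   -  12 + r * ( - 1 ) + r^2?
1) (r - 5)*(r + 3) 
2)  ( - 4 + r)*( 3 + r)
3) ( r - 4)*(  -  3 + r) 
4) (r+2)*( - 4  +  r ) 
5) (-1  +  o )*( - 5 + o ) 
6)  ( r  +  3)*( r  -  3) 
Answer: 2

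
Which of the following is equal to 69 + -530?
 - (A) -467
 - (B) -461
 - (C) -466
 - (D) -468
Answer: B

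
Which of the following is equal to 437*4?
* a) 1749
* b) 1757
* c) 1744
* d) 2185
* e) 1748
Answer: e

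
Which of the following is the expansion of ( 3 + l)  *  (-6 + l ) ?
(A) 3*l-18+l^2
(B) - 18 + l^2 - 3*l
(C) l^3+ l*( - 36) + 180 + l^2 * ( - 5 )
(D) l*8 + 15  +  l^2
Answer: B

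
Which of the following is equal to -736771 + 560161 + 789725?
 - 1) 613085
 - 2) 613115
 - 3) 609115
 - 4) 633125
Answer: 2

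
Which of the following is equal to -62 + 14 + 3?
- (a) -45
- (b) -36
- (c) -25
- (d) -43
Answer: a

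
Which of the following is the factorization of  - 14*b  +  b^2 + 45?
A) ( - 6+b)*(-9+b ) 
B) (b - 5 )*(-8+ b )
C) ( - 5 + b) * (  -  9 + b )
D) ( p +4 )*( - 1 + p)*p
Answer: C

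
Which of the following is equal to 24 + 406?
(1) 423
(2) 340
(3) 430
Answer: 3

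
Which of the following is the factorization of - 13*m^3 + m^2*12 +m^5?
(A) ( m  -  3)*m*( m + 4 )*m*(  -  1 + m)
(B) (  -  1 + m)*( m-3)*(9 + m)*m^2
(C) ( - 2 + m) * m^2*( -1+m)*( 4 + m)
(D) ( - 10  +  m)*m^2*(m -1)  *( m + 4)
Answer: A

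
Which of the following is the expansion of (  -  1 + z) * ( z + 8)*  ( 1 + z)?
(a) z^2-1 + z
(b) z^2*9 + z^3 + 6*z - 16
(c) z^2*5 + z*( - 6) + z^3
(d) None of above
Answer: d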